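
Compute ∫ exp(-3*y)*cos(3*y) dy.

exp(-3*y)*sin(3*y)/6 - exp(-3*y)*cos(3*y)/6 + C

Let I denote the integral. Integrate by parts with u = cos(3*y), dv = exp(-3*y) dy, so v = -exp(-3*y)/3: I = -exp(-3*y)*cos(3*y)/3 − ∫ exp(-3*y)*sin(3*y) dy.
Apply parts again with u = sin(3*y), dv = exp(-3*y) dy: ∫ exp(-3*y)*sin(3*y) dy = -exp(-3*y)*sin(3*y)/3 + I. Substituting back brings back I: I = exp(-3*y)*sin(3*y)/3 - exp(-3*y)*cos(3*y)/3 − I.
Solving for I: (1 + 1)·I equals the remaining terms, so I = (1/2)·(exp(-3*y)*sin(3*y)/3 - exp(-3*y)*cos(3*y)/3).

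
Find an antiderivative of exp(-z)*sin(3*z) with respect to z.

-exp(-z)*sin(3*z)/10 - 3*exp(-z)*cos(3*z)/10 + C

Let I denote the integral. Integrate by parts with u = sin(3*z), dv = exp(-z) dz, so v = -exp(-z): I = -exp(-z)*sin(3*z) + 3·∫ exp(-z)*cos(3*z) dz.
Apply parts again with u = cos(3*z), dv = exp(-z) dz: ∫ exp(-z)*cos(3*z) dz = -exp(-z)*cos(3*z) − 3·I. Substituting back brings back I: I = -exp(-z)*sin(3*z) - 3*exp(-z)*cos(3*z) − 9·I.
Solving for I: (1 + 9)·I equals the remaining terms, so I = (1/10)·(-exp(-z)*sin(3*z) - 3*exp(-z)*cos(3*z)).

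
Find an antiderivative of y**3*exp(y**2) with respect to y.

(y**2 - 1)*exp(y**2)/2 + C

Let u = y², du = 2y dy; rewrite as (1/2)∫ u^1·exp(1u) du.
Now integrate by parts 1 time.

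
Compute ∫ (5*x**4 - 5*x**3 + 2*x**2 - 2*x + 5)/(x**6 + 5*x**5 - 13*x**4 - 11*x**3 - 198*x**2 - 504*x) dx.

-5*log(x)/504 + 989*log(x - 4)/6600 + 137*log(x + 2)/780 - 13837*log(x + 7)/22330 + 51589*log(x**2 + 9)/339300 + 2603*atan(x/3)/18850 + C

Factor the denominator: x*(x - 4)*(x + 2)*(x + 7)*(x**2 + 9).
Partial-fraction decomposition: (51589*x + 70281)/(169650*(x**2 + 9)) - 13837/(22330*(x + 7)) + 137/(780*(x + 2)) + 989/(6600*(x - 4)) - 5/(504*x).
Integrate each term; A/(x−a) gives A·log|x−a|; the (Bx+D)/(x²+p²) term gives a log and an atan.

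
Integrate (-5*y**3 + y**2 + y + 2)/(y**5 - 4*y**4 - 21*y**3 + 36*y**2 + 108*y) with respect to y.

log(y)/54 - 259*log(y - 6)/324 + 121*log(y - 3)/270 - 11*log(y + 2)/20 + 143*log(y + 3)/162 + C

Factor the denominator: y*(y - 6)*(y - 3)*(y + 2)*(y + 3).
Partial-fraction decomposition: 143/(162*(y + 3)) - 11/(20*(y + 2)) + 121/(270*(y - 3)) - 259/(324*(y - 6)) + 1/(54*y).
Integrate each term: A/(y−a) contributes A·log|y−a|.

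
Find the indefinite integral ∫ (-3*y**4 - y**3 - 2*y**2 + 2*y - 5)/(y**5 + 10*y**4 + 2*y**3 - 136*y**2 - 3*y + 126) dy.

-287*log(y - 3)/720 + 9*log(y - 1)/224 - 11*log(y + 1)/240 + 3761*log(y + 6)/315 - 6977*log(y + 7)/480 + C

Factor the denominator: (y - 3)*(y - 1)*(y + 1)*(y + 6)*(y + 7).
Partial-fraction decomposition: -6977/(480*(y + 7)) + 3761/(315*(y + 6)) - 11/(240*(y + 1)) + 9/(224*(y - 1)) - 287/(720*(y - 3)).
Integrate each term: A/(y−a) contributes A·log|y−a|.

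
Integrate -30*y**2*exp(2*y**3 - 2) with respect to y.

-5*exp(2*y**3 - 2) + C

Let u = 2*y**3 - 2, so du = (6*y**2) dy.
Rewriting, the integral becomes -5·∫ e^u du = -5·e^u.
Substituting back, u = 2*y**3 - 2.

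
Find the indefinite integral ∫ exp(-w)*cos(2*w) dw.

2*exp(-w)*sin(2*w)/5 - exp(-w)*cos(2*w)/5 + C

Let I denote the integral. Integrate by parts with u = cos(2*w), dv = exp(-w) dw, so v = -exp(-w): I = -exp(-w)*cos(2*w) − 2·∫ exp(-w)*sin(2*w) dw.
Apply parts again with u = sin(2*w), dv = exp(-w) dw: ∫ exp(-w)*sin(2*w) dw = -exp(-w)*sin(2*w) + 2·I. Substituting back brings back I: I = 2*exp(-w)*sin(2*w) - exp(-w)*cos(2*w) − 4·I.
Solving for I: (1 + 4)·I equals the remaining terms, so I = (1/5)·(2*exp(-w)*sin(2*w) - exp(-w)*cos(2*w)).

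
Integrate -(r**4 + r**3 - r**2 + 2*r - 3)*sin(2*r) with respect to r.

Use integration by parts with u = r**4 + r**3 - r**2 + 2*r - 3, dv = -sin(2*r) dr, so v = cos(2*r)/2.
Apply parts 4 times (tabular method): alternate signs, differentiate u down to 0, integrate dv up.

r**4*cos(2*r)/2 - r**3*sin(2*r) + r**3*cos(2*r)/2 - 3*r**2*sin(2*r)/4 - 2*r**2*cos(2*r) + 2*r*sin(2*r) + r*cos(2*r)/4 - sin(2*r)/8 - cos(2*r)/2 + C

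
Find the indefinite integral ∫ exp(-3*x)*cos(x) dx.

exp(-3*x)*sin(x)/10 - 3*exp(-3*x)*cos(x)/10 + C

Let I denote the integral. Integrate by parts with u = cos(x), dv = exp(-3*x) dx, so v = -exp(-3*x)/3: I = -exp(-3*x)*cos(x)/3 − (1/3)·∫ exp(-3*x)*sin(x) dx.
Apply parts again with u = sin(x), dv = exp(-3*x) dx: ∫ exp(-3*x)*sin(x) dx = -exp(-3*x)*sin(x)/3 + (1/3)·I. Substituting back brings back I: I = exp(-3*x)*sin(x)/9 - exp(-3*x)*cos(x)/3 − (1/9)·I.
Solving for I: (1 + 1/9)·I equals the remaining terms, so I = (9/10)·(exp(-3*x)*sin(x)/9 - exp(-3*x)*cos(x)/3).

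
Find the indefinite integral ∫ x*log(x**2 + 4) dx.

x**2*log(x**2 + 4)/2 - x**2/2 + 2*log(x**2 + 4) + C

Let u = x**2 + 4, so du = (2*x) dx.
The integral becomes (1/2)·∫ log(u) du; integrate by parts with u′=log(u), dv′=du.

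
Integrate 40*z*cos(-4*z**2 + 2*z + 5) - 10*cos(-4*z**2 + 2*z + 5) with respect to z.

-5*sin(-4*z**2 + 2*z + 5) + C

Let u = 4*z**2 - 2*z - 5, so du = (8*z - 2) dz.
Rewriting, the integral becomes 5·∫ cos(u) du = 5·sin(u).
Substituting back, u = 4*z**2 - 2*z - 5.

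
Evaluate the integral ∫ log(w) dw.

w*log(w) - w + C

Use integration by parts with u = log(w), dv = dw.
Then du = 1/w dw and v = w.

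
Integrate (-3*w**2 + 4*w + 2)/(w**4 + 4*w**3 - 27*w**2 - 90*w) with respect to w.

Factor the denominator: w*(w - 5)*(w + 3)*(w + 6).
Partial-fraction decomposition: 65/(99*(w + 6)) - 37/(72*(w + 3)) - 53/(440*(w - 5)) - 1/(45*w).
Integrate each term: A/(w−a) contributes A·log|w−a|.

-log(w)/45 - 53*log(w - 5)/440 - 37*log(w + 3)/72 + 65*log(w + 6)/99 + C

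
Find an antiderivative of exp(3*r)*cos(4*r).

Let I denote the integral. Integrate by parts with u = cos(4*r), dv = exp(3*r) dr, so v = exp(3*r)/3: I = exp(3*r)*cos(4*r)/3 + (4/3)·∫ exp(3*r)*sin(4*r) dr.
Apply parts again with u = sin(4*r), dv = exp(3*r) dr: ∫ exp(3*r)*sin(4*r) dr = exp(3*r)*sin(4*r)/3 − (4/3)·I. Substituting back brings back I: I = 4*exp(3*r)*sin(4*r)/9 + exp(3*r)*cos(4*r)/3 − (16/9)·I.
Solving for I: (1 + 16/9)·I equals the remaining terms, so I = (9/25)·(4*exp(3*r)*sin(4*r)/9 + exp(3*r)*cos(4*r)/3).

4*exp(3*r)*sin(4*r)/25 + 3*exp(3*r)*cos(4*r)/25 + C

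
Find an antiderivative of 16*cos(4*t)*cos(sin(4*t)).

Let u = sin(4*t), so du = (4*cos(4*t)) dt.
Rewriting, the integral becomes 4·∫ cos(u) du = 4·sin(u).
Substituting back, u = sin(4*t).

4*sin(sin(4*t)) + C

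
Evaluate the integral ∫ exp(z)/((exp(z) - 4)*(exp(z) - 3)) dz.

Let u = e^z, du = e^z dz.
The integral becomes ∫ du/((u-3)(u-4)); decompose into partial fractions.

log(exp(z) - 4) - log(exp(z) - 3) + C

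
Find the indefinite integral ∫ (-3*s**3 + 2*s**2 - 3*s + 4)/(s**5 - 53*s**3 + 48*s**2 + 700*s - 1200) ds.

-56*log(s - 5)/55 + 14*log(s - 4)/15 - 3*log(s - 2)/56 - 74*log(s + 5)/105 + 371*log(s + 6)/440 + C

Factor the denominator: (s - 5)*(s - 4)*(s - 2)*(s + 5)*(s + 6).
Partial-fraction decomposition: 371/(440*(s + 6)) - 74/(105*(s + 5)) - 3/(56*(s - 2)) + 14/(15*(s - 4)) - 56/(55*(s - 5)).
Integrate each term: A/(s−a) contributes A·log|s−a|.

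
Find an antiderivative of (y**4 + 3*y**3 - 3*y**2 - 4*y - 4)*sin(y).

Use integration by parts with u = y**4 + 3*y**3 - 3*y**2 - 4*y - 4, dv = sin(y) dy, so v = -cos(y).
Apply parts 4 times (tabular method): alternate signs, differentiate u down to 0, integrate dv up.

-y**4*cos(y) + 4*y**3*sin(y) - 3*y**3*cos(y) + 9*y**2*sin(y) + 15*y**2*cos(y) - 30*y*sin(y) + 22*y*cos(y) - 22*sin(y) - 26*cos(y) + C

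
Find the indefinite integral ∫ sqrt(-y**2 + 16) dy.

y*sqrt(-y**2 + 16)/2 + 8*asin(y/4) + C

Substitute y = 4·sin(θ), so dy = 4·cos(θ) dθ and the radical becomes sqrt(-y**2 + 16) = 4·cos(θ) by the Pythagorean identity.
Integrate the resulting trig expression in θ, then back-substitute θ = asin(y/4), sin(θ) = y/4, cos(θ) = sqrt(-y**2 + 16)/4 (absorbing any constant into C).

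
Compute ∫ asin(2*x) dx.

Use integration by parts with u = arcsin(2*x), dv = dx.
Then du = 2/sqrt(-4*x**2 + 1) dx.

x*asin(2*x) + sqrt(-4*x**2 + 1)/2 + C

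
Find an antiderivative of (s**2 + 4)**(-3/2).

Substitute s = 2·tan(θ), so ds = 2·sec(θ)^2 dθ and the radical becomes sqrt(s**2 + 4) = 2·sec(θ) by the Pythagorean identity.
Integrate the resulting trig expression in θ, then back-substitute tan(θ) = s/2, sec(θ) = sqrt(s**2 + 4)/2 (absorbing any constant into C).

s/(4*sqrt(s**2 + 4)) + C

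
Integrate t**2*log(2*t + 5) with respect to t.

t**3*log(2*t + 5)/3 - t**3/9 + 5*t**2/12 - 25*t/12 + 125*log(2*t + 5)/24 + C

Use integration by parts with u = log(2*t + 5), dv = t**2 dt.
Then du = 2/(2*t + 5) dt and v = t**3/3.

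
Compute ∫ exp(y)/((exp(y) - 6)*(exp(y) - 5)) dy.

log(exp(y) - 6) - log(exp(y) - 5) + C

Let u = e^y, du = e^y dy.
The integral becomes ∫ du/((u-5)(u-6)); decompose into partial fractions.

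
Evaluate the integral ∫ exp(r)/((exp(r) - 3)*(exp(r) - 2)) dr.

log(exp(r) - 3) - log(exp(r) - 2) + C

Let u = e^r, du = e^r dr.
The integral becomes ∫ du/((u-2)(u-3)); decompose into partial fractions.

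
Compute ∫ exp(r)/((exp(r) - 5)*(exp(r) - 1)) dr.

log(exp(r) - 5)/4 - log(exp(r) - 1)/4 + C

Let u = e^r, du = e^r dr.
The integral becomes ∫ du/((u-1)(u-5)); decompose into partial fractions.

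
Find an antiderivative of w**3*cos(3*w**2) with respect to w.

w**2*sin(3*w**2)/6 + cos(3*w**2)/18 + C

Let u = w², du = 2w dw; rewrite as (1/2)∫ u^1·cos(3u) du.
Now integrate by parts 1 time.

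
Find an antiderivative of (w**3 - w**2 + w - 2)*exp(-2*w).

(-4*w**3 - 2*w**2 - 6*w + 5)*exp(-2*w)/8 + C

Use integration by parts with u = w**3 - w**2 + w - 2, dv = exp(-2*w) dw, so v = -exp(-2*w)/2.
Apply parts 3 times (tabular method): alternate signs, differentiate u down to 0, integrate dv up.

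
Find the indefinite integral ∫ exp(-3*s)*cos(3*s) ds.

exp(-3*s)*sin(3*s)/6 - exp(-3*s)*cos(3*s)/6 + C

Let I denote the integral. Integrate by parts with u = cos(3*s), dv = exp(-3*s) ds, so v = -exp(-3*s)/3: I = -exp(-3*s)*cos(3*s)/3 − ∫ exp(-3*s)*sin(3*s) ds.
Apply parts again with u = sin(3*s), dv = exp(-3*s) ds: ∫ exp(-3*s)*sin(3*s) ds = -exp(-3*s)*sin(3*s)/3 + I. Substituting back brings back I: I = exp(-3*s)*sin(3*s)/3 - exp(-3*s)*cos(3*s)/3 − I.
Solving for I: (1 + 1)·I equals the remaining terms, so I = (1/2)·(exp(-3*s)*sin(3*s)/3 - exp(-3*s)*cos(3*s)/3).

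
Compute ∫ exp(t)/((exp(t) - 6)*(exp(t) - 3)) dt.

Let u = e^t, du = e^t dt.
The integral becomes ∫ du/((u-3)(u-6)); decompose into partial fractions.

log(exp(t) - 6)/3 - log(exp(t) - 3)/3 + C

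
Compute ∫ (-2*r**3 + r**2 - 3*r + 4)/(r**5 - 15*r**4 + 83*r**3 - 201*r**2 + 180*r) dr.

Factor the denominator: r*(r - 5)*(r - 4)*(r - 3)**2.
Partial-fraction decomposition: -164/(9*(r - 3)) - 25/(3*(r - 3)**2) + 30/(r - 4) - 59/(5*(r - 5)) + 1/(45*r).
Integrate each term; A/(r−a) gives A·log|r−a|; A/(r−a)² gives −A/(r−a).

log(r)/45 - 59*log(r - 5)/5 + 30*log(r - 4) - 164*log(r - 3)/9 + 25/(3*r - 9) + C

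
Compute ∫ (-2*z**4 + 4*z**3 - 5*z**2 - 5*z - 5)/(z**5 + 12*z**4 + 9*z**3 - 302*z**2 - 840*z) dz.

Factor the denominator: z*(z - 5)*(z + 4)*(z + 6)*(z + 7).
Partial-fraction decomposition: -6389/(252*(z + 7)) + 3611/(132*(z + 6)) - 833/(216*(z + 4)) - 181/(1188*(z - 5)) + 1/(168*z).
Integrate each term: A/(z−a) contributes A·log|z−a|.

log(z)/168 - 181*log(z - 5)/1188 - 833*log(z + 4)/216 + 3611*log(z + 6)/132 - 6389*log(z + 7)/252 + C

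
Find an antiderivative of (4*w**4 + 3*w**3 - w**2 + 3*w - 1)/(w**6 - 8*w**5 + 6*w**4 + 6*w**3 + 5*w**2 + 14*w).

-log(w)/14 + 2651*log(w - 7)/3500 - 89*log(w - 2)/150 + log(w + 1)/12 - 11*log(w**2 + 1)/125 - 4*atan(w)/125 + C

Factor the denominator: w*(w - 7)*(w - 2)*(w + 1)*(w**2 + 1).
Partial-fraction decomposition: -2*(11*w + 2)/(125*(w**2 + 1)) + 1/(12*(w + 1)) - 89/(150*(w - 2)) + 2651/(3500*(w - 7)) - 1/(14*w).
Integrate each term; A/(w−a) gives A·log|w−a|; the (Bw+D)/(w²+p²) term gives a log and an atan.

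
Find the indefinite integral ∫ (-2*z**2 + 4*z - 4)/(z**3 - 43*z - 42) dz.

Factor the denominator: (z - 7)*(z + 1)*(z + 6).
Partial-fraction decomposition: -20/(13*(z + 6)) + 1/(4*(z + 1)) - 37/(52*(z - 7)).
Integrate each term: A/(z−a) contributes A·log|z−a|.

-37*log(z - 7)/52 + log(z + 1)/4 - 20*log(z + 6)/13 + C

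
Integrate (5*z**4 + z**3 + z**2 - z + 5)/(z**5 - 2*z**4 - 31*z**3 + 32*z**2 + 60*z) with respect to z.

log(z)/12 + 6731*log(z - 6)/1848 - 95*log(z - 2)/168 - 11*log(z + 1)/84 + 607*log(z + 5)/308 + C

Factor the denominator: z*(z - 6)*(z - 2)*(z + 1)*(z + 5).
Partial-fraction decomposition: 607/(308*(z + 5)) - 11/(84*(z + 1)) - 95/(168*(z - 2)) + 6731/(1848*(z - 6)) + 1/(12*z).
Integrate each term: A/(z−a) contributes A·log|z−a|.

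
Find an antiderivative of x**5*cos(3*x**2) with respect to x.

Let u = x², du = 2x dx; rewrite as (1/2)∫ u^2·cos(3u) du.
Now integrate by parts 2 times.

x**4*sin(3*x**2)/6 + x**2*cos(3*x**2)/9 - sin(3*x**2)/27 + C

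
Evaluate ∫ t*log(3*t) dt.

t**2*(log(t) + log(3))/2 - t**2/4 + C

Use integration by parts with u = log(3*t), dv = t dt.
Then du = 1/t dt and v = t**2/2.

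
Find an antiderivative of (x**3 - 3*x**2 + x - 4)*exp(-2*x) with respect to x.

(-4*x**3 + 6*x**2 + 2*x + 17)*exp(-2*x)/8 + C

Use integration by parts with u = x**3 - 3*x**2 + x - 4, dv = exp(-2*x) dx, so v = -exp(-2*x)/2.
Apply parts 3 times (tabular method): alternate signs, differentiate u down to 0, integrate dv up.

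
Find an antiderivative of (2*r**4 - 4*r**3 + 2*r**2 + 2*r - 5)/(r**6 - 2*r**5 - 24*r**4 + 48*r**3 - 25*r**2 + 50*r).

-log(r)/10 + 161*log(r - 5)/780 - log(r - 2)/30 - 51*log(r + 5)/260 + 4*log(r**2 + 1)/65 + 7*atan(r)/130 + C

Factor the denominator: r*(r - 5)*(r - 2)*(r + 5)*(r**2 + 1).
Partial-fraction decomposition: (16*r + 7)/(130*(r**2 + 1)) - 51/(260*(r + 5)) - 1/(30*(r - 2)) + 161/(780*(r - 5)) - 1/(10*r).
Integrate each term; A/(r−a) gives A·log|r−a|; the (Br+D)/(r²+p²) term gives a log and an atan.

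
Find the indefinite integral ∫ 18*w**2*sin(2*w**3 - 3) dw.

Let u = 2*w**3 - 3, so du = (6*w**2) dw.
Rewriting, the integral becomes 3·∫ sin(u) du = 3·-cos(u).
Substituting back, u = 2*w**3 - 3.

-3*cos(2*w**3 - 3) + C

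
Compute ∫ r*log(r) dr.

r**2*log(r)/2 - r**2/4 + C

Use integration by parts with u = log(r), dv = r dr.
Then du = 1/r dr and v = r**2/2.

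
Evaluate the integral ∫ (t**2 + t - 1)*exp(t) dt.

Use integration by parts with u = t**2 + t - 1, dv = exp(t) dt, so v = exp(t).
Apply parts 2 times (tabular method): alternate signs, differentiate u down to 0, integrate dv up.

(t**2 - t)*exp(t) + C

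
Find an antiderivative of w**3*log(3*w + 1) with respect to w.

w**4*log(3*w + 1)/4 - w**4/16 + w**3/36 - w**2/72 + w/108 - log(3*w + 1)/324 + C

Use integration by parts with u = log(3*w + 1), dv = w**3 dw.
Then du = 3/(3*w + 1) dw and v = w**4/4.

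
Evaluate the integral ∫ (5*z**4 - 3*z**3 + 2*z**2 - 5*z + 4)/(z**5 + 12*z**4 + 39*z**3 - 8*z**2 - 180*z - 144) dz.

Factor the denominator: (z - 2)*(z + 1)*(z + 3)*(z + 4)*(z + 6).
Partial-fraction decomposition: 3617/(120*(z + 6)) - 382/(9*(z + 4)) + 523/(30*(z + 3)) - 19/(90*(z + 1)) + 29/(360*(z - 2)).
Integrate each term: A/(z−a) contributes A·log|z−a|.

29*log(z - 2)/360 - 19*log(z + 1)/90 + 523*log(z + 3)/30 - 382*log(z + 4)/9 + 3617*log(z + 6)/120 + C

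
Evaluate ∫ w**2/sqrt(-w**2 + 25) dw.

Substitute w = 5·sin(θ), so dw = 5·cos(θ) dθ and the radical becomes sqrt(-w**2 + 25) = 5·cos(θ) by the Pythagorean identity.
Integrate the resulting trig expression in θ, then back-substitute θ = asin(w/5), sin(θ) = w/5, cos(θ) = sqrt(-w**2 + 25)/5 (absorbing any constant into C).

-w*sqrt(-w**2 + 25)/2 + 25*asin(w/5)/2 + C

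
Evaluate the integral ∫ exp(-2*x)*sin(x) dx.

Let I denote the integral. Integrate by parts with u = sin(x), dv = exp(-2*x) dx, so v = -exp(-2*x)/2: I = -exp(-2*x)*sin(x)/2 + (1/2)·∫ exp(-2*x)*cos(x) dx.
Apply parts again with u = cos(x), dv = exp(-2*x) dx: ∫ exp(-2*x)*cos(x) dx = -exp(-2*x)*cos(x)/2 − (1/2)·I. Substituting back brings back I: I = -exp(-2*x)*sin(x)/2 - exp(-2*x)*cos(x)/4 − (1/4)·I.
Solving for I: (1 + 1/4)·I equals the remaining terms, so I = (4/5)·(-exp(-2*x)*sin(x)/2 - exp(-2*x)*cos(x)/4).

-2*exp(-2*x)*sin(x)/5 - exp(-2*x)*cos(x)/5 + C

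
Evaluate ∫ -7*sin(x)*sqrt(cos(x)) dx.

Let u = cos(x), so du = (-sin(x)) dx.
Rewriting, the integral becomes 7·∫ √u du = 7·(2/3)u^(3/2).
Substituting back, u = cos(x).

14*cos(x)**(3/2)/3 + C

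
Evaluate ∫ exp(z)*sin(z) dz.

Let I denote the integral. Integrate by parts with u = sin(z), dv = exp(z) dz, so v = exp(z): I = exp(z)*sin(z) − ∫ exp(z)*cos(z) dz.
Apply parts again with u = cos(z), dv = exp(z) dz: ∫ exp(z)*cos(z) dz = exp(z)*cos(z) + I. Substituting back brings back I: I = exp(z)*sin(z) - exp(z)*cos(z) − I.
Solving for I: (1 + 1)·I equals the remaining terms, so I = (1/2)·(exp(z)*sin(z) - exp(z)*cos(z)).

exp(z)*sin(z)/2 - exp(z)*cos(z)/2 + C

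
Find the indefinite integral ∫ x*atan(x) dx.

Use integration by parts with u = arctan(x), dv = x dx.
Then du = 1/(x**2 + 1) dx.

x**2*atan(x)/2 - x/2 + atan(x)/2 + C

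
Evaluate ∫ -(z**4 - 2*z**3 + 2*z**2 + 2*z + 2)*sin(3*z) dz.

Use integration by parts with u = z**4 - 2*z**3 + 2*z**2 + 2*z + 2, dv = -sin(3*z) dz, so v = cos(3*z)/3.
Apply parts 4 times (tabular method): alternate signs, differentiate u down to 0, integrate dv up.

z**4*cos(3*z)/3 - 4*z**3*sin(3*z)/9 - 2*z**3*cos(3*z)/3 + 2*z**2*sin(3*z)/3 + 2*z**2*cos(3*z)/9 - 4*z*sin(3*z)/27 + 10*z*cos(3*z)/9 - 10*sin(3*z)/27 + 50*cos(3*z)/81 + C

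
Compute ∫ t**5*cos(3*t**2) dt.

t**4*sin(3*t**2)/6 + t**2*cos(3*t**2)/9 - sin(3*t**2)/27 + C

Let u = t², du = 2t dt; rewrite as (1/2)∫ u^2·cos(3u) du.
Now integrate by parts 2 times.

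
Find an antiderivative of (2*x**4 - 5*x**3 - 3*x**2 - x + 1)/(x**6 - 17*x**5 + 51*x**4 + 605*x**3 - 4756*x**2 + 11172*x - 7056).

Factor the denominator: (x - 7)*(x - 6)**2*(x - 4)*(x - 1)*(x + 7).
Partial-fraction decomposition: -3189/(104104*(x + 7)) - 1/(600*(x - 1)) - 47/(132*(x - 4)) - 190201/(16900*(x - 6)) - 1399/(130*(x - 6)**2) + 163/(14*(x - 7)).
Integrate each term; A/(x−a) gives A·log|x−a|; A/(x−a)² gives −A/(x−a).

163*log(x - 7)/14 - 190201*log(x - 6)/16900 - 47*log(x - 4)/132 - log(x - 1)/600 - 3189*log(x + 7)/104104 + 1399/(130*x - 780) + C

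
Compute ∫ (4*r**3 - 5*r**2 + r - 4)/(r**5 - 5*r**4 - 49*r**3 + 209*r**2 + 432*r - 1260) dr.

Factor the denominator: (r - 7)*(r - 5)*(r - 2)*(r + 3)*(r + 6).
Partial-fraction decomposition: -527/(1716*(r + 6)) + 2/(15*(r + 3)) + 1/(60*(r - 2)) - 47/(66*(r - 5)) + 113/(130*(r - 7)).
Integrate each term: A/(r−a) contributes A·log|r−a|.

113*log(r - 7)/130 - 47*log(r - 5)/66 + log(r - 2)/60 + 2*log(r + 3)/15 - 527*log(r + 6)/1716 + C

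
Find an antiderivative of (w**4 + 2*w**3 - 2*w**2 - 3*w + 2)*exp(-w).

(-w**4 - 6*w**3 - 16*w**2 - 29*w - 31)*exp(-w) + C

Use integration by parts with u = w**4 + 2*w**3 - 2*w**2 - 3*w + 2, dv = exp(-w) dw, so v = -exp(-w).
Apply parts 4 times (tabular method): alternate signs, differentiate u down to 0, integrate dv up.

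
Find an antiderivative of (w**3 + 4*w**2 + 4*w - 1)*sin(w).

-w**3*cos(w) + 3*w**2*sin(w) - 4*w**2*cos(w) + 8*w*sin(w) + 2*w*cos(w) - 2*sin(w) + 9*cos(w) + C

Use integration by parts with u = w**3 + 4*w**2 + 4*w - 1, dv = sin(w) dw, so v = -cos(w).
Apply parts 3 times (tabular method): alternate signs, differentiate u down to 0, integrate dv up.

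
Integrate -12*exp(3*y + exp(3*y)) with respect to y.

Let u = exp(3*y), so du = (3*exp(3*y)) dy.
Rewriting, the integral becomes -4·∫ e^u du = -4·e^u.
Substituting back, u = exp(3*y).

-4*exp(exp(3*y)) + C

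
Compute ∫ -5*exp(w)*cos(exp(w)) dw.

Let u = exp(w), so du = (exp(w)) dw.
Rewriting, the integral becomes -5·∫ cos(u) du = -5·sin(u).
Substituting back, u = exp(w).

-5*sin(exp(w)) + C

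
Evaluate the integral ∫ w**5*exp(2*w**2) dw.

(2*w**4 - 2*w**2 + 1)*exp(2*w**2)/8 + C

Let u = w², du = 2w dw; rewrite as (1/2)∫ u^2·exp(2u) du.
Now integrate by parts 2 times.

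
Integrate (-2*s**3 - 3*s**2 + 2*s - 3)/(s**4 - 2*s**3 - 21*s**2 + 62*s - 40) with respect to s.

Factor the denominator: (s - 4)*(s - 2)*(s - 1)*(s + 5).
Partial-fraction decomposition: -3/(7*(s + 5)) - 1/(3*(s - 1)) + 27/(14*(s - 2)) - 19/(6*(s - 4)).
Integrate each term: A/(s−a) contributes A·log|s−a|.

-19*log(s - 4)/6 + 27*log(s - 2)/14 - log(s - 1)/3 - 3*log(s + 5)/7 + C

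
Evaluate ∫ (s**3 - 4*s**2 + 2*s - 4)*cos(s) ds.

Use integration by parts with u = s**3 - 4*s**2 + 2*s - 4, dv = cos(s) ds, so v = sin(s).
Apply parts 3 times (tabular method): alternate signs, differentiate u down to 0, integrate dv up.

s**3*sin(s) - 4*s**2*sin(s) + 3*s**2*cos(s) - 4*s*sin(s) - 8*s*cos(s) + 4*sin(s) - 4*cos(s) + C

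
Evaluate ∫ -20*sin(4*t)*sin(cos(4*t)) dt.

Let u = cos(4*t), so du = (-4*sin(4*t)) dt.
Rewriting, the integral becomes 5·∫ sin(u) du = 5·-cos(u).
Substituting back, u = cos(4*t).

-5*cos(cos(4*t)) + C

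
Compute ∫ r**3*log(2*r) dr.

Use integration by parts with u = log(2*r), dv = r**3 dr.
Then du = 1/r dr and v = r**4/4.

r**4*(log(r) + log(2))/4 - r**4/16 + C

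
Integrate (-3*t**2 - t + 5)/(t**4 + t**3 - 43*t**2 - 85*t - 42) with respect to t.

Factor the denominator: (t - 7)*(t + 1)**2*(t + 6).
Partial-fraction decomposition: 97/(325*(t + 6)) - 191/(1600*(t + 1)) - 3/(40*(t + 1)**2) - 149/(832*(t - 7)).
Integrate each term; A/(t−a) gives A·log|t−a|; A/(t−a)² gives −A/(t−a).

-149*log(t - 7)/832 - 191*log(t + 1)/1600 + 97*log(t + 6)/325 + 3/(40*t + 40) + C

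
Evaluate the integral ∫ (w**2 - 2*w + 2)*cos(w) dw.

Use integration by parts with u = w**2 - 2*w + 2, dv = cos(w) dw, so v = sin(w).
Apply parts 2 times (tabular method): alternate signs, differentiate u down to 0, integrate dv up.

w**2*sin(w) - 2*w*sin(w) + 2*w*cos(w) - 2*cos(w) + C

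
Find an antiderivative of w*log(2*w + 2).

Use integration by parts with u = log(2*w + 2), dv = w dw.
Then du = 2/(2*w + 2) dw and v = w**2/2.

w**2*log(2*w + 2)/2 - w**2/4 + w/2 - log(w + 1)/2 + C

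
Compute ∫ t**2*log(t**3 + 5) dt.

t**3*log(t**3 + 5)/3 - t**3/3 + 5*log(t**3 + 5)/3 + C

Let u = t**3 + 5, so du = (3*t**2) dt.
The integral becomes (1/3)·∫ log(u) du; integrate by parts with u′=log(u), dv′=du.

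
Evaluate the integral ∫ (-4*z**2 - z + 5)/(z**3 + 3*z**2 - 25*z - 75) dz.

Factor the denominator: (z - 5)*(z + 3)*(z + 5).
Partial-fraction decomposition: -9/(2*(z + 5)) + 7/(4*(z + 3)) - 5/(4*(z - 5)).
Integrate each term: A/(z−a) contributes A·log|z−a|.

-5*log(z - 5)/4 + 7*log(z + 3)/4 - 9*log(z + 5)/2 + C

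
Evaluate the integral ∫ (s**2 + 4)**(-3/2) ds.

Substitute s = 2·tan(θ), so ds = 2·sec(θ)^2 dθ and the radical becomes sqrt(s**2 + 4) = 2·sec(θ) by the Pythagorean identity.
Integrate the resulting trig expression in θ, then back-substitute tan(θ) = s/2, sec(θ) = sqrt(s**2 + 4)/2 (absorbing any constant into C).

s/(4*sqrt(s**2 + 4)) + C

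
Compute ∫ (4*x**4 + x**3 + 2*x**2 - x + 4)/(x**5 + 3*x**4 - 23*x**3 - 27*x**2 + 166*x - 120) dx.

185*log(x - 3)/56 - 41*log(x - 2)/21 + log(x - 1)/6 - 100*log(x + 4)/21 + 1217*log(x + 5)/168 + C

Factor the denominator: (x - 3)*(x - 2)*(x - 1)*(x + 4)*(x + 5).
Partial-fraction decomposition: 1217/(168*(x + 5)) - 100/(21*(x + 4)) + 1/(6*(x - 1)) - 41/(21*(x - 2)) + 185/(56*(x - 3)).
Integrate each term: A/(x−a) contributes A·log|x−a|.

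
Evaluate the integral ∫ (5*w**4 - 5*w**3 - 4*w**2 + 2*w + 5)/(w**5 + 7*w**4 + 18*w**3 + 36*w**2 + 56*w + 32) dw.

3*log(w + 1)/5 - 105*log(w + 2)/16 + 511*log(w + 4)/40 - 29*log(w**2 + 4)/32 - 57*atan(w/2)/80 + C

Factor the denominator: (w + 1)*(w + 2)*(w + 4)*(w**2 + 4).
Partial-fraction decomposition: -(145*w + 114)/(80*(w**2 + 4)) + 511/(40*(w + 4)) - 105/(16*(w + 2)) + 3/(5*(w + 1)).
Integrate each term; A/(w−a) gives A·log|w−a|; the (Bw+D)/(w²+p²) term gives a log and an atan.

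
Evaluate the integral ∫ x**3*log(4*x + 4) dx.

Use integration by parts with u = log(4*x + 4), dv = x**3 dx.
Then du = 4/(4*x + 4) dx and v = x**4/4.

x**4*log(4*x + 4)/4 - x**4/16 + x**3/12 - x**2/8 + x/4 - log(x + 1)/4 + C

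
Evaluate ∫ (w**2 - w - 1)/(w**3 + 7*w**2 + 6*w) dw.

-log(w)/6 - log(w + 1)/5 + 41*log(w + 6)/30 + C

Factor the denominator: w*(w + 1)*(w + 6).
Partial-fraction decomposition: 41/(30*(w + 6)) - 1/(5*(w + 1)) - 1/(6*w).
Integrate each term: A/(w−a) contributes A·log|w−a|.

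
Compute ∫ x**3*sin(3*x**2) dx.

-x**2*cos(3*x**2)/6 + sin(3*x**2)/18 + C

Let u = x², du = 2x dx; rewrite as (1/2)∫ u^1·sin(3u) du.
Now integrate by parts 1 time.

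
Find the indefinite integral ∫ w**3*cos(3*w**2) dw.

w**2*sin(3*w**2)/6 + cos(3*w**2)/18 + C

Let u = w², du = 2w dw; rewrite as (1/2)∫ u^1·cos(3u) du.
Now integrate by parts 1 time.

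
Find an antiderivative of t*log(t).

Use integration by parts with u = log(t), dv = t dt.
Then du = 1/t dt and v = t**2/2.

t**2*log(t)/2 - t**2/4 + C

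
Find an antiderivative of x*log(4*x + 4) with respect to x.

x**2*log(4*x + 4)/2 - x**2/4 + x/2 - log(x + 1)/2 + C

Use integration by parts with u = log(4*x + 4), dv = x dx.
Then du = 4/(4*x + 4) dx and v = x**2/2.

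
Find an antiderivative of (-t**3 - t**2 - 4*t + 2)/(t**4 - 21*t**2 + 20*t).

Factor the denominator: t*(t - 4)*(t - 1)*(t + 5).
Partial-fraction decomposition: -61/(135*(t + 5)) + 2/(9*(t - 1)) - 47/(54*(t - 4)) + 1/(10*t).
Integrate each term: A/(t−a) contributes A·log|t−a|.

log(t)/10 - 47*log(t - 4)/54 + 2*log(t - 1)/9 - 61*log(t + 5)/135 + C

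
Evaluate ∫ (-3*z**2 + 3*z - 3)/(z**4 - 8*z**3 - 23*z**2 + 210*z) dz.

-log(z)/70 - 43*log(z - 7)/28 + 31*log(z - 6)/22 + 31*log(z + 5)/220 + C

Factor the denominator: z*(z - 7)*(z - 6)*(z + 5).
Partial-fraction decomposition: 31/(220*(z + 5)) + 31/(22*(z - 6)) - 43/(28*(z - 7)) - 1/(70*z).
Integrate each term: A/(z−a) contributes A·log|z−a|.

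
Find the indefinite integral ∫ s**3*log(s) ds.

s**4*log(s)/4 - s**4/16 + C

Use integration by parts with u = log(s), dv = s**3 ds.
Then du = 1/s ds and v = s**4/4.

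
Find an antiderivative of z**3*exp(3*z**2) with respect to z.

(3*z**2 - 1)*exp(3*z**2)/18 + C

Let u = z², du = 2z dz; rewrite as (1/2)∫ u^1·exp(3u) du.
Now integrate by parts 1 time.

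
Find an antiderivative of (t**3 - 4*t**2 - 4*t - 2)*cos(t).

t**3*sin(t) - 4*t**2*sin(t) + 3*t**2*cos(t) - 10*t*sin(t) - 8*t*cos(t) + 6*sin(t) - 10*cos(t) + C

Use integration by parts with u = t**3 - 4*t**2 - 4*t - 2, dv = cos(t) dt, so v = sin(t).
Apply parts 3 times (tabular method): alternate signs, differentiate u down to 0, integrate dv up.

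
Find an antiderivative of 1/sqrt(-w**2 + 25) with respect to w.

asin(w/5) + C

Substitute w = 5·sin(θ), so dw = 5·cos(θ) dθ and the radical becomes sqrt(-w**2 + 25) = 5·cos(θ) by the Pythagorean identity.
Integrate the resulting trig expression in θ, then back-substitute θ = asin(w/5), sin(θ) = w/5, cos(θ) = sqrt(-w**2 + 25)/5 (absorbing any constant into C).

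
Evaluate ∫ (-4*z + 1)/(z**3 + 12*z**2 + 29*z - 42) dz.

-3*log(z - 1)/56 - 25*log(z + 6)/7 + 29*log(z + 7)/8 + C

Factor the denominator: (z - 1)*(z + 6)*(z + 7).
Partial-fraction decomposition: 29/(8*(z + 7)) - 25/(7*(z + 6)) - 3/(56*(z - 1)).
Integrate each term: A/(z−a) contributes A·log|z−a|.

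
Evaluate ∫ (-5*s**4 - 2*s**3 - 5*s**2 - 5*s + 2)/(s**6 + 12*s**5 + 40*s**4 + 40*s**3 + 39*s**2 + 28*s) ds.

Factor the denominator: s*(s + 1)*(s + 4)*(s + 7)*(s**2 + 1).
Partial-fraction decomposition: (41*s - 62)/(850*(s**2 + 1)) + 11527/(6300*(s + 7)) - 605/(306*(s + 4)) + 1/(36*(s + 1)) + 1/(14*s).
Integrate each term; A/(s−a) gives A·log|s−a|; the (Bs+D)/(s²+p²) term gives a log and an atan.

log(s)/14 + log(s + 1)/36 - 605*log(s + 4)/306 + 11527*log(s + 7)/6300 + 41*log(s**2 + 1)/1700 - 31*atan(s)/425 + C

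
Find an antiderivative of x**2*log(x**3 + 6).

x**3*log(x**3 + 6)/3 - x**3/3 + 2*log(x**3 + 6) + C

Let u = x**3 + 6, so du = (3*x**2) dx.
The integral becomes (1/3)·∫ log(u) du; integrate by parts with u′=log(u), dv′=du.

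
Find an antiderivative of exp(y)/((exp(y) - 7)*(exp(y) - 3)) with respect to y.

log(exp(y) - 7)/4 - log(exp(y) - 3)/4 + C

Let u = e^y, du = e^y dy.
The integral becomes ∫ du/((u-3)(u-7)); decompose into partial fractions.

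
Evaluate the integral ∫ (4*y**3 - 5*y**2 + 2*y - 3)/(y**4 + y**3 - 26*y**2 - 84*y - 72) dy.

77*log(y - 6)/64 - 973*log(y + 2)/64 + 18*log(y + 3) - 59/(8*y + 16) + C

Factor the denominator: (y - 6)*(y + 2)**2*(y + 3).
Partial-fraction decomposition: 18/(y + 3) - 973/(64*(y + 2)) + 59/(8*(y + 2)**2) + 77/(64*(y - 6)).
Integrate each term; A/(y−a) gives A·log|y−a|; A/(y−a)² gives −A/(y−a).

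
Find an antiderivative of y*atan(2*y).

Use integration by parts with u = arctan(2*y), dv = y dy.
Then du = 2/(4*y**2 + 1) dy.

y**2*atan(2*y)/2 - y/4 + atan(2*y)/8 + C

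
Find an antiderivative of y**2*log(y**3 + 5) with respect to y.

y**3*log(y**3 + 5)/3 - y**3/3 + 5*log(y**3 + 5)/3 + C

Let u = y**3 + 5, so du = (3*y**2) dy.
The integral becomes (1/3)·∫ log(u) du; integrate by parts with u′=log(u), dv′=du.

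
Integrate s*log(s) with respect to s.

s**2*log(s)/2 - s**2/4 + C

Use integration by parts with u = log(s), dv = s ds.
Then du = 1/s ds and v = s**2/2.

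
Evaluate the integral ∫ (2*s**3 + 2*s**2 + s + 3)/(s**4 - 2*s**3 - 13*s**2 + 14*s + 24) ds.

Factor the denominator: (s - 4)*(s - 2)*(s + 1)*(s + 3).
Partial-fraction decomposition: 18/(35*(s + 3)) + 1/(15*(s + 1)) - 29/(30*(s - 2)) + 167/(70*(s - 4)).
Integrate each term: A/(s−a) contributes A·log|s−a|.

167*log(s - 4)/70 - 29*log(s - 2)/30 + log(s + 1)/15 + 18*log(s + 3)/35 + C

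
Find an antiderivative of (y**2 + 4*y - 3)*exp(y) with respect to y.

(y**2 + 2*y - 5)*exp(y) + C

Use integration by parts with u = y**2 + 4*y - 3, dv = exp(y) dy, so v = exp(y).
Apply parts 2 times (tabular method): alternate signs, differentiate u down to 0, integrate dv up.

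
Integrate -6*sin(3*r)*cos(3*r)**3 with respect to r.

Let u = cos(3*r), so du = (-3*sin(3*r)) dr.
Rewriting, the integral becomes 2·∫ u^3 du = 2·u^4/4.
Substituting back, u = cos(3*r).

cos(3*r)**4/2 + C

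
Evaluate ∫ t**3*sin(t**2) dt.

Let u = t², du = 2t dt; rewrite as (1/2)∫ u^1·sin(1u) du.
Now integrate by parts 1 time.

-t**2*cos(t**2)/2 + sin(t**2)/2 + C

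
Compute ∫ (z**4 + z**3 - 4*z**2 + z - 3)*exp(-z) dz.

Use integration by parts with u = z**4 + z**3 - 4*z**2 + z - 3, dv = exp(-z) dz, so v = -exp(-z).
Apply parts 4 times (tabular method): alternate signs, differentiate u down to 0, integrate dv up.

(-z**4 - 5*z**3 - 11*z**2 - 23*z - 20)*exp(-z) + C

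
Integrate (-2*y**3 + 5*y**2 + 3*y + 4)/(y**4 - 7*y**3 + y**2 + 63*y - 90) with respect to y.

-53*log(y - 5)/24 - log(y - 3)/3 + 14*log(y - 2)/15 - 47*log(y + 3)/120 + C

Factor the denominator: (y - 5)*(y - 3)*(y - 2)*(y + 3).
Partial-fraction decomposition: -47/(120*(y + 3)) + 14/(15*(y - 2)) - 1/(3*(y - 3)) - 53/(24*(y - 5)).
Integrate each term: A/(y−a) contributes A·log|y−a|.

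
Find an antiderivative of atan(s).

Use integration by parts with u = arctan(s), dv = ds.
Then du = 1/(s**2 + 1) ds.

s*atan(s) - log(s**2 + 1)/2 + C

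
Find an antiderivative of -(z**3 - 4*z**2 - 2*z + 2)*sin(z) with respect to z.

z**3*cos(z) - 3*z**2*sin(z) - 4*z**2*cos(z) + 8*z*sin(z) - 8*z*cos(z) + 8*sin(z) + 10*cos(z) + C

Use integration by parts with u = z**3 - 4*z**2 - 2*z + 2, dv = -sin(z) dz, so v = cos(z).
Apply parts 3 times (tabular method): alternate signs, differentiate u down to 0, integrate dv up.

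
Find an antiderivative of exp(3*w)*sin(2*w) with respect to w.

3*exp(3*w)*sin(2*w)/13 - 2*exp(3*w)*cos(2*w)/13 + C

Let I denote the integral. Integrate by parts with u = sin(2*w), dv = exp(3*w) dw, so v = exp(3*w)/3: I = exp(3*w)*sin(2*w)/3 − (2/3)·∫ exp(3*w)*cos(2*w) dw.
Apply parts again with u = cos(2*w), dv = exp(3*w) dw: ∫ exp(3*w)*cos(2*w) dw = exp(3*w)*cos(2*w)/3 + (2/3)·I. Substituting back brings back I: I = exp(3*w)*sin(2*w)/3 - 2*exp(3*w)*cos(2*w)/9 − (4/9)·I.
Solving for I: (1 + 4/9)·I equals the remaining terms, so I = (9/13)·(exp(3*w)*sin(2*w)/3 - 2*exp(3*w)*cos(2*w)/9).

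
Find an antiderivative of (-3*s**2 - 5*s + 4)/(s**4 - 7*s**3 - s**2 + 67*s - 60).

-3*log(s - 5) + 64*log(s - 4)/21 - log(s - 1)/12 + log(s + 3)/28 + C

Factor the denominator: (s - 5)*(s - 4)*(s - 1)*(s + 3).
Partial-fraction decomposition: 1/(28*(s + 3)) - 1/(12*(s - 1)) + 64/(21*(s - 4)) - 3/(s - 5).
Integrate each term: A/(s−a) contributes A·log|s−a|.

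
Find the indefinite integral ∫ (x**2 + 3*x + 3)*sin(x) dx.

Use integration by parts with u = x**2 + 3*x + 3, dv = sin(x) dx, so v = -cos(x).
Apply parts 2 times (tabular method): alternate signs, differentiate u down to 0, integrate dv up.

-x**2*cos(x) + 2*x*sin(x) - 3*x*cos(x) + 3*sin(x) - cos(x) + C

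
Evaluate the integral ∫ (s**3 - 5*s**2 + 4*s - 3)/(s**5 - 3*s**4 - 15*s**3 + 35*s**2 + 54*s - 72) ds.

Factor the denominator: (s - 4)*(s - 3)*(s - 1)*(s + 2)*(s + 3).
Partial-fraction decomposition: -29/(56*(s + 3)) + 13/(30*(s + 2)) - 1/(24*(s - 1)) + 3/(20*(s - 3)) - 1/(42*(s - 4)).
Integrate each term: A/(s−a) contributes A·log|s−a|.

-log(s - 4)/42 + 3*log(s - 3)/20 - log(s - 1)/24 + 13*log(s + 2)/30 - 29*log(s + 3)/56 + C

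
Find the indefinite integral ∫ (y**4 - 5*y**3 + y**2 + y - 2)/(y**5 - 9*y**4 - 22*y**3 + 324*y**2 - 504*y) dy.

Factor the denominator: y*(y - 7)*(y - 6)*(y - 2)*(y + 6).
Partial-fraction decomposition: 601/(1872*(y + 6)) - 1/(16*(y - 2)) - 8/(9*(y - 6)) + 148/(91*(y - 7)) + 1/(252*y).
Integrate each term: A/(y−a) contributes A·log|y−a|.

log(y)/252 + 148*log(y - 7)/91 - 8*log(y - 6)/9 - log(y - 2)/16 + 601*log(y + 6)/1872 + C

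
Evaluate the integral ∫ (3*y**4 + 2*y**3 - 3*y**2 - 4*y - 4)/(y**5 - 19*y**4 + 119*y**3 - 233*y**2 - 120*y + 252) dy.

Factor the denominator: (y - 7)*(y - 6)**2*(y - 1)*(y + 1).
Partial-fraction decomposition: -1/(392*(y + 1)) + 1/(50*(y - 1)) - 193112/(1225*(y - 6)) - 4184/(35*(y - 6)**2) + 1285/(8*(y - 7)).
Integrate each term; A/(y−a) gives A·log|y−a|; A/(y−a)² gives −A/(y−a).

1285*log(y - 7)/8 - 193112*log(y - 6)/1225 + log(y - 1)/50 - log(y + 1)/392 + 4184/(35*y - 210) + C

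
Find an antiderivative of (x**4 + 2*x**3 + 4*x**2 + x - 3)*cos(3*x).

Use integration by parts with u = x**4 + 2*x**3 + 4*x**2 + x - 3, dv = cos(3*x) dx, so v = sin(3*x)/3.
Apply parts 4 times (tabular method): alternate signs, differentiate u down to 0, integrate dv up.

x**4*sin(3*x)/3 + 2*x**3*sin(3*x)/3 + 4*x**3*cos(3*x)/9 + 8*x**2*sin(3*x)/9 + 2*x**2*cos(3*x)/3 - x*sin(3*x)/9 + 16*x*cos(3*x)/27 - 97*sin(3*x)/81 - cos(3*x)/27 + C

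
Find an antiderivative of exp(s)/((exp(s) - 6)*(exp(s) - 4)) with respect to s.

Let u = e^s, du = e^s ds.
The integral becomes ∫ du/((u-4)(u-6)); decompose into partial fractions.

log(exp(s) - 6)/2 - log(exp(s) - 4)/2 + C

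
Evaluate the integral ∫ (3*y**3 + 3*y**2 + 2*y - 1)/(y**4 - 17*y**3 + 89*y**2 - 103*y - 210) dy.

Factor the denominator: (y - 7)*(y - 6)*(y - 5)*(y + 1).
Partial-fraction decomposition: 1/(112*(y + 1)) + 153/(4*(y - 5)) - 767/(7*(y - 6)) + 1189/(16*(y - 7)).
Integrate each term: A/(y−a) contributes A·log|y−a|.

1189*log(y - 7)/16 - 767*log(y - 6)/7 + 153*log(y - 5)/4 + log(y + 1)/112 + C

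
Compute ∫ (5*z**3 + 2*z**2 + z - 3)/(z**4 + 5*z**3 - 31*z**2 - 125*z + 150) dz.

Factor the denominator: (z - 5)*(z - 1)*(z + 5)*(z + 6).
Partial-fraction decomposition: 1017/(77*(z + 6)) - 583/(60*(z + 5)) - 5/(168*(z - 1)) + 677/(440*(z - 5)).
Integrate each term: A/(z−a) contributes A·log|z−a|.

677*log(z - 5)/440 - 5*log(z - 1)/168 - 583*log(z + 5)/60 + 1017*log(z + 6)/77 + C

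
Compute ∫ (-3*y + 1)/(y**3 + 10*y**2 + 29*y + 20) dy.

log(y + 1)/3 - 13*log(y + 4)/3 + 4*log(y + 5) + C

Factor the denominator: (y + 1)*(y + 4)*(y + 5).
Partial-fraction decomposition: 4/(y + 5) - 13/(3*(y + 4)) + 1/(3*(y + 1)).
Integrate each term: A/(y−a) contributes A·log|y−a|.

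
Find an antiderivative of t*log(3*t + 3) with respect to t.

t**2*log(3*t + 3)/2 - t**2/4 + t/2 - log(t + 1)/2 + C

Use integration by parts with u = log(3*t + 3), dv = t dt.
Then du = 3/(3*t + 3) dt and v = t**2/2.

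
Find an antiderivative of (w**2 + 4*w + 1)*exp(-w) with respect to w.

Use integration by parts with u = w**2 + 4*w + 1, dv = exp(-w) dw, so v = -exp(-w).
Apply parts 2 times (tabular method): alternate signs, differentiate u down to 0, integrate dv up.

(-w**2 - 6*w - 7)*exp(-w) + C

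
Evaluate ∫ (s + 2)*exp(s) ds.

Use integration by parts with u = s + 2, dv = exp(s) ds, so v = exp(s).
Apply parts 1 times (tabular method): alternate signs, differentiate u down to 0, integrate dv up.

(s + 1)*exp(s) + C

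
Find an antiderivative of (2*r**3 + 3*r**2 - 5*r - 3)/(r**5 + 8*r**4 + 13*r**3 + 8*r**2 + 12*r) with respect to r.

Factor the denominator: r*(r + 2)*(r + 6)*(r**2 + 1).
Partial-fraction decomposition: (122*r - 29)/(185*(r**2 + 1)) - 99/(296*(r + 6)) - 3/(40*(r + 2)) - 1/(4*r).
Integrate each term; A/(r−a) gives A·log|r−a|; the (Br+D)/(r²+p²) term gives a log and an atan.

-log(r)/4 - 3*log(r + 2)/40 - 99*log(r + 6)/296 + 61*log(r**2 + 1)/185 - 29*atan(r)/185 + C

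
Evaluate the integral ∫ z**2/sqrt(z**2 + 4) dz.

z*sqrt(z**2 + 4)/2 - 2*log(z + sqrt(z**2 + 4)) + C

Substitute z = 2·tan(θ), so dz = 2·sec(θ)^2 dθ and the radical becomes sqrt(z**2 + 4) = 2·sec(θ) by the Pythagorean identity.
Integrate the resulting trig expression in θ, then back-substitute tan(θ) = z/2, sec(θ) = sqrt(z**2 + 4)/2 (absorbing any constant into C).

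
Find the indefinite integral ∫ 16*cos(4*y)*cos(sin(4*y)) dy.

Let u = sin(4*y), so du = (4*cos(4*y)) dy.
Rewriting, the integral becomes 4·∫ cos(u) du = 4·sin(u).
Substituting back, u = sin(4*y).

4*sin(sin(4*y)) + C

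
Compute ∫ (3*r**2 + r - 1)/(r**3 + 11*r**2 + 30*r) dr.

Factor the denominator: r*(r + 5)*(r + 6).
Partial-fraction decomposition: 101/(6*(r + 6)) - 69/(5*(r + 5)) - 1/(30*r).
Integrate each term: A/(r−a) contributes A·log|r−a|.

-log(r)/30 - 69*log(r + 5)/5 + 101*log(r + 6)/6 + C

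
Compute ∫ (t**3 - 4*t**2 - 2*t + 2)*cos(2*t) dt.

t**3*sin(2*t)/2 - 2*t**2*sin(2*t) + 3*t**2*cos(2*t)/4 - 7*t*sin(2*t)/4 - 2*t*cos(2*t) + 2*sin(2*t) - 7*cos(2*t)/8 + C

Use integration by parts with u = t**3 - 4*t**2 - 2*t + 2, dv = cos(2*t) dt, so v = sin(2*t)/2.
Apply parts 3 times (tabular method): alternate signs, differentiate u down to 0, integrate dv up.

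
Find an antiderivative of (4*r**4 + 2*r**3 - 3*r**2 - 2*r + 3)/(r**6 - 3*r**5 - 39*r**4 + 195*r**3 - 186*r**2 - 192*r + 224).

-46709*log(r - 4)/108900 + 67*log(r - 2)/108 - log(r - 1)/36 + log(r + 1)/225 - 2197*log(r + 7)/13068 - 1099/(330*r - 1320) + C

Factor the denominator: (r - 4)**2*(r - 2)*(r - 1)*(r + 1)*(r + 7).
Partial-fraction decomposition: -2197/(13068*(r + 7)) + 1/(225*(r + 1)) - 1/(36*(r - 1)) + 67/(108*(r - 2)) - 46709/(108900*(r - 4)) + 1099/(330*(r - 4)**2).
Integrate each term; A/(r−a) gives A·log|r−a|; A/(r−a)² gives −A/(r−a).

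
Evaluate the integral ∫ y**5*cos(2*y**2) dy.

Let u = y², du = 2y dy; rewrite as (1/2)∫ u^2·cos(2u) du.
Now integrate by parts 2 times.

y**4*sin(2*y**2)/4 + y**2*cos(2*y**2)/4 - sin(2*y**2)/8 + C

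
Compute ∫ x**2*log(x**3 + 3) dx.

x**3*log(x**3 + 3)/3 - x**3/3 + log(x**3 + 3) + C

Let u = x**3 + 3, so du = (3*x**2) dx.
The integral becomes (1/3)·∫ log(u) du; integrate by parts with u′=log(u), dv′=du.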